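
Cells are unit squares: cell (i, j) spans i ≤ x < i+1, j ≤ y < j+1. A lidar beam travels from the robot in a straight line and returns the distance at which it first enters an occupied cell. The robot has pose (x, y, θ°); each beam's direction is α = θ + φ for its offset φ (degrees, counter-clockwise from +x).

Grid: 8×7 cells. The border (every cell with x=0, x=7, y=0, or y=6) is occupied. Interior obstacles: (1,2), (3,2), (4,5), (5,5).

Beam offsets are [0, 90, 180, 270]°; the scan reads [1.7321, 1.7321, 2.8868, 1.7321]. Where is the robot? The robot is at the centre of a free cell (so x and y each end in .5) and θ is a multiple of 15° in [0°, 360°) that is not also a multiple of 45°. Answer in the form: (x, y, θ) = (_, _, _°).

Candidates: 26 free-cell centres × 16 headings = 416 poses. Raycast each; keep the one whose scan matches to 4 dp.
  (5.5, 1.5, 30°): beam 2 = 5.1962 ≠ 1.7321 ✗
  (5.5, 3.5, 195°): beam 1 = 1.9319 ≠ 1.7321 ✗
  (3.5, 1.5, 330°): beam 1 = 1.0000 ≠ 1.7321 ✗
  (2.5, 1.5, 105°): beam 1 = 4.6587 ≠ 1.7321 ✗
  …
  (5.5, 3.5, 120°): r_1=1.7321, r_2=1.7321, r_3=2.8868, r_4=1.7321 — all match ✓
Unique over the lattice → pose = (5.5, 3.5, 120°).

(x, y, θ) = (5.5, 3.5, 120°)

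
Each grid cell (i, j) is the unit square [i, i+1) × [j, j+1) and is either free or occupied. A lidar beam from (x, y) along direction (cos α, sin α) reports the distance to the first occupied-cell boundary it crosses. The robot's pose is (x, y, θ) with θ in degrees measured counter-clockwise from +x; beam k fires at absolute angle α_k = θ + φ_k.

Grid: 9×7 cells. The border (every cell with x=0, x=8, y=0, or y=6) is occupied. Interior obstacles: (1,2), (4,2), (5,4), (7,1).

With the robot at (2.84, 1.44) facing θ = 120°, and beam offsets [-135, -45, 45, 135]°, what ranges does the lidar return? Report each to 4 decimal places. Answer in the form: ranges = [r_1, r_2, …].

beam 1: φ=-135°, α=345°
  cosα=0.9659 sinα=-0.2588 | (2,1) | tMaxX 0.1656 tMaxY 1.7000 | tΔX 1.0353 tΔY 3.8637
    t=0.1656 [x] (3,1)
    t=1.2009 [x] (4,1)
    t=1.7000 [y] (4,0) — stop
  → r_1 = 1.7000
beam 2: φ=-45°, α=75°
  cosα=0.2588 sinα=0.9659 | (2,1) | tMaxX 0.6182 tMaxY 0.5798 | tΔX 3.8637 tΔY 1.0353
    t=0.5798 [y] (2,2)
    t=0.6182 [x] (3,2)
    t=1.6150 [y] (3,3)
    t=2.6503 [y] (3,4)
    t=3.6856 [y] (3,5)
    t=4.4819 [x] (4,5)
    t=4.7209 [y] (4,6) — stop
  → r_2 = 4.7209
beam 3: φ=45°, α=165°
  cosα=-0.9659 sinα=0.2588 | (2,1) | tMaxX 0.8696 tMaxY 2.1637 | tΔX 1.0353 tΔY 3.8637
    t=0.8696 [x] (1,1)
    t=1.9049 [x] (0,1) — stop
  → r_3 = 1.9049
beam 4: φ=135°, α=255°
  cosα=-0.2588 sinα=-0.9659 | (2,1) | tMaxX 3.2455 tMaxY 0.4555 | tΔX 3.8637 tΔY 1.0353
    t=0.4555 [y] (2,0) — stop
  → r_4 = 0.4555

ranges = [1.7000, 4.7209, 1.9049, 0.4555]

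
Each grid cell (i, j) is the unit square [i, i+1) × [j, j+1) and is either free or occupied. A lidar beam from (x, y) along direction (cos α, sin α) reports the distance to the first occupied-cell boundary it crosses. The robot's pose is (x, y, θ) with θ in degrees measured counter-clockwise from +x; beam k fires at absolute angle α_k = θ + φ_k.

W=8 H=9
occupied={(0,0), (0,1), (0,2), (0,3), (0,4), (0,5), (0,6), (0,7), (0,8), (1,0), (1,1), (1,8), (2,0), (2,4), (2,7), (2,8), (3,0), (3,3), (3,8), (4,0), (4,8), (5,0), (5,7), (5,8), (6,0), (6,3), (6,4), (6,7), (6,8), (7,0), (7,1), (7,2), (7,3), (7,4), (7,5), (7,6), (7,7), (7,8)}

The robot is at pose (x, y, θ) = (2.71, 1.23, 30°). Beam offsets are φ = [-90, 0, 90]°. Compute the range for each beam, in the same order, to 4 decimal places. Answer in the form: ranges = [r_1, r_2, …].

ranges = [0.2656, 3.7990, 3.4200]

beam 1: φ=-90°, α=300°
  d=(0.5000,-0.8660)  start (2,1)  tX=0.5800 tY=0.2656  stride 1/|dx|=2.0000 1/|dy|=1.1547
    cross y-line → (2,0), t=0.2656 (wall)
  → r_1 = 0.2656
beam 2: φ=0°, α=30°
  d=(0.8660,0.5000)  start (2,1)  tX=0.3349 tY=1.5400  stride 1/|dx|=1.1547 1/|dy|=2.0000
    cross x-line → (3,1), t=0.3349
    cross x-line → (4,1), t=1.4896
    cross y-line → (4,2), t=1.5400
    cross x-line → (5,2), t=2.6443
    cross y-line → (5,3), t=3.5400
    cross x-line → (6,3), t=3.7990 (wall)
  → r_2 = 3.7990
beam 3: φ=90°, α=120°
  d=(-0.5000,0.8660)  start (2,1)  tX=1.4200 tY=0.8891  stride 1/|dx|=2.0000 1/|dy|=1.1547
    cross y-line → (2,2), t=0.8891
    cross x-line → (1,2), t=1.4200
    cross y-line → (1,3), t=2.0438
    cross y-line → (1,4), t=3.1985
    cross x-line → (0,4), t=3.4200 (wall)
  → r_3 = 3.4200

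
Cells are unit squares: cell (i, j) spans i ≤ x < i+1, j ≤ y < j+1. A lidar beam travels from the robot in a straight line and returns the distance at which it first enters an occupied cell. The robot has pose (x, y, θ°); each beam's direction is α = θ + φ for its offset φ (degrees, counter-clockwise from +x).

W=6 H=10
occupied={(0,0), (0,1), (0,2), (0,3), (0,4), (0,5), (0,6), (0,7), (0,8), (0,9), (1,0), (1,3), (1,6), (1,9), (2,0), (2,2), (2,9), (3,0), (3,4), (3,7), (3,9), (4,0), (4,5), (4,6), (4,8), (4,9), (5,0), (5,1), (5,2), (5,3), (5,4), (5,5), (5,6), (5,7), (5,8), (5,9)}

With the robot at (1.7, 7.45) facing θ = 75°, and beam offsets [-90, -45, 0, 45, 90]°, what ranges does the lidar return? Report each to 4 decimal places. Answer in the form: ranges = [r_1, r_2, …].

ranges = [1.3459, 2.6558, 1.6047, 1.4000, 0.7247]

beam 1: φ=-90°, α=345°
  cosα=0.9659 sinα=-0.2588 | (1,7) | tMaxX 0.3106 tMaxY 1.7387 | tΔX 1.0353 tΔY 3.8637
    t=0.3106 [x] (2,7)
    t=1.3459 [x] (3,7) — stop
  → r_1 = 1.3459
beam 2: φ=-45°, α=30°
  cosα=0.8660 sinα=0.5000 | (1,7) | tMaxX 0.3464 tMaxY 1.1000 | tΔX 1.1547 tΔY 2.0000
    t=0.3464 [x] (2,7)
    t=1.1000 [y] (2,8)
    t=1.5011 [x] (3,8)
    t=2.6558 [x] (4,8) — stop
  → r_2 = 2.6558
beam 3: φ=0°, α=75°
  cosα=0.2588 sinα=0.9659 | (1,7) | tMaxX 1.1591 tMaxY 0.5694 | tΔX 3.8637 tΔY 1.0353
    t=0.5694 [y] (1,8)
    t=1.1591 [x] (2,8)
    t=1.6047 [y] (2,9) — stop
  → r_3 = 1.6047
beam 4: φ=45°, α=120°
  cosα=-0.5000 sinα=0.8660 | (1,7) | tMaxX 1.4000 tMaxY 0.6351 | tΔX 2.0000 tΔY 1.1547
    t=0.6351 [y] (1,8)
    t=1.4000 [x] (0,8) — stop
  → r_4 = 1.4000
beam 5: φ=90°, α=165°
  cosα=-0.9659 sinα=0.2588 | (1,7) | tMaxX 0.7247 tMaxY 2.1250 | tΔX 1.0353 tΔY 3.8637
    t=0.7247 [x] (0,7) — stop
  → r_5 = 0.7247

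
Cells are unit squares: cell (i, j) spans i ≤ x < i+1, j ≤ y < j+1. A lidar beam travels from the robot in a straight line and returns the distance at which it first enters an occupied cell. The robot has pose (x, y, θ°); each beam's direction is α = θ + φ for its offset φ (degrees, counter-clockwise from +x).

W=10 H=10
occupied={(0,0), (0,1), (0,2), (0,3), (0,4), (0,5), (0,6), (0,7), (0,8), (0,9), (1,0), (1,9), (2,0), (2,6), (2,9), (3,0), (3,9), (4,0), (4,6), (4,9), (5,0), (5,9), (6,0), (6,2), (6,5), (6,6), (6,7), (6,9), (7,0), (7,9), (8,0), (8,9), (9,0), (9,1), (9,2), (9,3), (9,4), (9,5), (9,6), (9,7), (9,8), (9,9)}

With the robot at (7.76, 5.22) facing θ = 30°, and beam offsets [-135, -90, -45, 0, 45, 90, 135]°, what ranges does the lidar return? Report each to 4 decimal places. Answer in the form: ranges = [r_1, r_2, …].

ranges = [2.9364, 2.4800, 1.2837, 1.4318, 3.9133, 1.5200, 0.7868]

beam 1: φ=-135°, α=255°
  direction (-0.2588, -0.9659); cell (7,5); t to first gridline: x 2.9364, y 0.2278 (then +3.8637 / +1.0353)
    (7,4) via y @ 0.2278
    (7,3) via y @ 1.2630
    (7,2) via y @ 2.2983
    (6,2) via x @ 2.9364  # hit
  → r_1 = 2.9364
beam 2: φ=-90°, α=300°
  direction (0.5000, -0.8660); cell (7,5); t to first gridline: x 0.4800, y 0.2540 (then +2.0000 / +1.1547)
    (7,4) via y @ 0.2540
    (8,4) via x @ 0.4800
    (8,3) via y @ 1.4087
    (9,3) via x @ 2.4800  # hit
  → r_2 = 2.4800
beam 3: φ=-45°, α=345°
  direction (0.9659, -0.2588); cell (7,5); t to first gridline: x 0.2485, y 0.8500 (then +1.0353 / +3.8637)
    (8,5) via x @ 0.2485
    (8,4) via y @ 0.8500
    (9,4) via x @ 1.2837  # hit
  → r_3 = 1.2837
beam 4: φ=0°, α=30°
  direction (0.8660, 0.5000); cell (7,5); t to first gridline: x 0.2771, y 1.5600 (then +1.1547 / +2.0000)
    (8,5) via x @ 0.2771
    (9,5) via x @ 1.4318  # hit
  → r_4 = 1.4318
beam 5: φ=45°, α=75°
  direction (0.2588, 0.9659); cell (7,5); t to first gridline: x 0.9273, y 0.8075 (then +3.8637 / +1.0353)
    (7,6) via y @ 0.8075
    (8,6) via x @ 0.9273
    (8,7) via y @ 1.8428
    (8,8) via y @ 2.8781
    (8,9) via y @ 3.9133  # hit
  → r_5 = 3.9133
beam 6: φ=90°, α=120°
  direction (-0.5000, 0.8660); cell (7,5); t to first gridline: x 1.5200, y 0.9007 (then +2.0000 / +1.1547)
    (7,6) via y @ 0.9007
    (6,6) via x @ 1.5200  # hit
  → r_6 = 1.5200
beam 7: φ=135°, α=165°
  direction (-0.9659, 0.2588); cell (7,5); t to first gridline: x 0.7868, y 3.0137 (then +1.0353 / +3.8637)
    (6,5) via x @ 0.7868  # hit
  → r_7 = 0.7868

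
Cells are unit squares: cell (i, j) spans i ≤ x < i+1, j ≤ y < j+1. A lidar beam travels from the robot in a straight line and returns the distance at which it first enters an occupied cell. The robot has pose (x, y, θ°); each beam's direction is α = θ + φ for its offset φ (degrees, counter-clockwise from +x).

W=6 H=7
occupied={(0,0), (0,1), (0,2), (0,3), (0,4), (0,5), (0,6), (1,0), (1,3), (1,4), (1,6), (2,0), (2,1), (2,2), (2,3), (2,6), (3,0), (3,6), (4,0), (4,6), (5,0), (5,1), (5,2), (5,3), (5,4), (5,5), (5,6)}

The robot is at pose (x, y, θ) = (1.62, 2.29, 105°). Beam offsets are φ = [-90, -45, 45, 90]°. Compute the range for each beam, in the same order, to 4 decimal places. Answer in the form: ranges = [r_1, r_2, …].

ranges = [0.3934, 0.7600, 0.7159, 0.6419]

beam 1: φ=-90°, α=15°
  direction (0.9659, 0.2588); cell (1,2); t to first gridline: x 0.3934, y 2.7432 (then +1.0353 / +3.8637)
    (2,2) via x @ 0.3934  # hit
  → r_1 = 0.3934
beam 2: φ=-45°, α=60°
  direction (0.5000, 0.8660); cell (1,2); t to first gridline: x 0.7600, y 0.8198 (then +2.0000 / +1.1547)
    (2,2) via x @ 0.7600  # hit
  → r_2 = 0.7600
beam 3: φ=45°, α=150°
  direction (-0.8660, 0.5000); cell (1,2); t to first gridline: x 0.7159, y 1.4200 (then +1.1547 / +2.0000)
    (0,2) via x @ 0.7159  # hit
  → r_3 = 0.7159
beam 4: φ=90°, α=195°
  direction (-0.9659, -0.2588); cell (1,2); t to first gridline: x 0.6419, y 1.1205 (then +1.0353 / +3.8637)
    (0,2) via x @ 0.6419  # hit
  → r_4 = 0.6419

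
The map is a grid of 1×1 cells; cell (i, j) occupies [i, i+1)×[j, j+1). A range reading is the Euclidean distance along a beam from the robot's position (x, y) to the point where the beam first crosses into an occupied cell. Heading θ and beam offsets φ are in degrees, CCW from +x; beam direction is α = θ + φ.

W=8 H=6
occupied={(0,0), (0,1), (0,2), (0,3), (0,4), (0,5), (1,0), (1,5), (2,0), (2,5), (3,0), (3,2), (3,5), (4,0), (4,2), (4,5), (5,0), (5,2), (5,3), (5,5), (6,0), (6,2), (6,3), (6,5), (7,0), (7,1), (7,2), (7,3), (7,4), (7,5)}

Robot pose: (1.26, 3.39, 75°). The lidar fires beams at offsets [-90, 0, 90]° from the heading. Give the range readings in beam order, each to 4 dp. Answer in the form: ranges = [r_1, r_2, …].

ranges = [1.8014, 1.6668, 0.2692]

beam 1: φ=-90°, α=345°
  cosα=0.9659 sinα=-0.2588 | (1,3) | tMaxX 0.7661 tMaxY 1.5068 | tΔX 1.0353 tΔY 3.8637
    t=0.7661 [x] (2,3)
    t=1.5068 [y] (2,2)
    t=1.8014 [x] (3,2) — stop
  → r_1 = 1.8014
beam 2: φ=0°, α=75°
  cosα=0.2588 sinα=0.9659 | (1,3) | tMaxX 2.8591 tMaxY 0.6315 | tΔX 3.8637 tΔY 1.0353
    t=0.6315 [y] (1,4)
    t=1.6668 [y] (1,5) — stop
  → r_2 = 1.6668
beam 3: φ=90°, α=165°
  cosα=-0.9659 sinα=0.2588 | (1,3) | tMaxX 0.2692 tMaxY 2.3569 | tΔX 1.0353 tΔY 3.8637
    t=0.2692 [x] (0,3) — stop
  → r_3 = 0.2692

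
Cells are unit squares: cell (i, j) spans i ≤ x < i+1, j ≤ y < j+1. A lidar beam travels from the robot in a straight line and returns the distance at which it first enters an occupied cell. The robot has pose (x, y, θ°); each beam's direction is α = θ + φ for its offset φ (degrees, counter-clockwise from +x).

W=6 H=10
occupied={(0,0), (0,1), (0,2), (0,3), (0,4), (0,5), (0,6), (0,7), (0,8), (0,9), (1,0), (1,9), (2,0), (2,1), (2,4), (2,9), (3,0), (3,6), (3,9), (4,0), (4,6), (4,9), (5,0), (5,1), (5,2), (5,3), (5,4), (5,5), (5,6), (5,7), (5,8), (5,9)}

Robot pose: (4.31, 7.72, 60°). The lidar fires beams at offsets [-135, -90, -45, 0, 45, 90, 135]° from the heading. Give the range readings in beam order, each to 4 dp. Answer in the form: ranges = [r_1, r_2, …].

beam 1: φ=-135°, α=285°
  cosα=0.2588 sinα=-0.9659 | (4,7) | tMaxX 2.6660 tMaxY 0.7454 | tΔX 3.8637 tΔY 1.0353
    t=0.7454 [y] (4,6) — stop
  → r_1 = 0.7454
beam 2: φ=-90°, α=330°
  cosα=0.8660 sinα=-0.5000 | (4,7) | tMaxX 0.7967 tMaxY 1.4400 | tΔX 1.1547 tΔY 2.0000
    t=0.7967 [x] (5,7) — stop
  → r_2 = 0.7967
beam 3: φ=-45°, α=15°
  cosα=0.9659 sinα=0.2588 | (4,7) | tMaxX 0.7143 tMaxY 1.0818 | tΔX 1.0353 tΔY 3.8637
    t=0.7143 [x] (5,7) — stop
  → r_3 = 0.7143
beam 4: φ=0°, α=60°
  cosα=0.5000 sinα=0.8660 | (4,7) | tMaxX 1.3800 tMaxY 0.3233 | tΔX 2.0000 tΔY 1.1547
    t=0.3233 [y] (4,8)
    t=1.3800 [x] (5,8) — stop
  → r_4 = 1.3800
beam 5: φ=45°, α=105°
  cosα=-0.2588 sinα=0.9659 | (4,7) | tMaxX 1.1977 tMaxY 0.2899 | tΔX 3.8637 tΔY 1.0353
    t=0.2899 [y] (4,8)
    t=1.1977 [x] (3,8)
    t=1.3252 [y] (3,9) — stop
  → r_5 = 1.3252
beam 6: φ=90°, α=150°
  cosα=-0.8660 sinα=0.5000 | (4,7) | tMaxX 0.3580 tMaxY 0.5600 | tΔX 1.1547 tΔY 2.0000
    t=0.3580 [x] (3,7)
    t=0.5600 [y] (3,8)
    t=1.5127 [x] (2,8)
    t=2.5600 [y] (2,9) — stop
  → r_6 = 2.5600
beam 7: φ=135°, α=195°
  cosα=-0.9659 sinα=-0.2588 | (4,7) | tMaxX 0.3209 tMaxY 2.7819 | tΔX 1.0353 tΔY 3.8637
    t=0.3209 [x] (3,7)
    t=1.3562 [x] (2,7)
    t=2.3915 [x] (1,7)
    t=2.7819 [y] (1,6)
    t=3.4268 [x] (0,6) — stop
  → r_7 = 3.4268

ranges = [0.7454, 0.7967, 0.7143, 1.3800, 1.3252, 2.5600, 3.4268]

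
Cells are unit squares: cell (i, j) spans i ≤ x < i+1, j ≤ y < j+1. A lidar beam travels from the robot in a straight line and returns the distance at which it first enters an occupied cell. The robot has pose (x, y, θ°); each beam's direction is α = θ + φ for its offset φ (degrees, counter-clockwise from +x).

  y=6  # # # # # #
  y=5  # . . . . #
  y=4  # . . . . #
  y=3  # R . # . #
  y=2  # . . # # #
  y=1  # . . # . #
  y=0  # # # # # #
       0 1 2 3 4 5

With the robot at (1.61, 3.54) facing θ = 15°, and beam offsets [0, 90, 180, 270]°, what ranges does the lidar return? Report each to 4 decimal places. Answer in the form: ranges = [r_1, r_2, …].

beam 1: φ=0°, α=15°
  direction (0.9659, 0.2588); cell (1,3); t to first gridline: x 0.4038, y 1.7773 (then +1.0353 / +3.8637)
    (2,3) via x @ 0.4038
    (3,3) via x @ 1.4390  # hit
  → r_1 = 1.4390
beam 2: φ=90°, α=105°
  direction (-0.2588, 0.9659); cell (1,3); t to first gridline: x 2.3569, y 0.4762 (then +3.8637 / +1.0353)
    (1,4) via y @ 0.4762
    (1,5) via y @ 1.5115
    (0,5) via x @ 2.3569  # hit
  → r_2 = 2.3569
beam 3: φ=180°, α=195°
  direction (-0.9659, -0.2588); cell (1,3); t to first gridline: x 0.6315, y 2.0864 (then +1.0353 / +3.8637)
    (0,3) via x @ 0.6315  # hit
  → r_3 = 0.6315
beam 4: φ=270°, α=285°
  direction (0.2588, -0.9659); cell (1,3); t to first gridline: x 1.5068, y 0.5590 (then +3.8637 / +1.0353)
    (1,2) via y @ 0.5590
    (2,2) via x @ 1.5068
    (2,1) via y @ 1.5943
    (2,0) via y @ 2.6296  # hit
  → r_4 = 2.6296

ranges = [1.4390, 2.3569, 0.6315, 2.6296]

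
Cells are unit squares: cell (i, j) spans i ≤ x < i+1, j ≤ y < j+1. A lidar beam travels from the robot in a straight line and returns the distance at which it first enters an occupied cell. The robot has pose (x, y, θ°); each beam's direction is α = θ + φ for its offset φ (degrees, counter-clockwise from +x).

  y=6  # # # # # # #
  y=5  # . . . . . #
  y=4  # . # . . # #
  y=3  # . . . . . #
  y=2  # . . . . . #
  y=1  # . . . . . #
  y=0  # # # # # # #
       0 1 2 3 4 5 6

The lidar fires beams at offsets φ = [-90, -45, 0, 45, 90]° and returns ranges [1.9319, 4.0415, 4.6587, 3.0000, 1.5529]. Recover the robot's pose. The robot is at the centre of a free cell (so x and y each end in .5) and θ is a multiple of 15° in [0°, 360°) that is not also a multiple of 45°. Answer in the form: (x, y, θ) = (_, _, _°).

(x, y, θ) = (2.5, 1.5, 75°)

Enumerate (i+0.5, j+0.5, θ) over the 23 free cells and 16 admissible headings. For each, cast all 5 beams and compare to the given ranges.
  (3.5, 2.5, 75°): beam 1 = 2.5882 ≠ 1.9319 ✗
  (5.5, 5.5, 60°): beam 1 = 0.5774 ≠ 1.9319 ✗
  (4.5, 2.5, 345°): beam 1 = 1.5529 ≠ 1.9319 ✗
  (2.5, 3.5, 165°): beam 1 = 0.5176 ≠ 1.9319 ✗
  …
  (2.5, 1.5, 75°): r_1=1.9319, r_2=4.0415, r_3=4.6587, r_4=3.0000, r_5=1.5529 — all match ✓
Only this pose fits every beam.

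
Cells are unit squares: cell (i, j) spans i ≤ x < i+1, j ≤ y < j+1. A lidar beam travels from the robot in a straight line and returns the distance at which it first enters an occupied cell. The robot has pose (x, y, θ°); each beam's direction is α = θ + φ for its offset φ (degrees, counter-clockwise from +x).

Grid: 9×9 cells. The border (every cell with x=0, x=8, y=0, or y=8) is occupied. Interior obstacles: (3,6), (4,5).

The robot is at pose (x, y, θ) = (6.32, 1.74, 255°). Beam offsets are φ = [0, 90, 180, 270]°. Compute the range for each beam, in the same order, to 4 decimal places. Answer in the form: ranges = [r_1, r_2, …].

beam 1: φ=0°, α=255°
  direction (-0.2588, -0.9659); cell (6,1); t to first gridline: x 1.2364, y 0.7661 (then +3.8637 / +1.0353)
    (6,0) via y @ 0.7661  # hit
  → r_1 = 0.7661
beam 2: φ=90°, α=345°
  direction (0.9659, -0.2588); cell (6,1); t to first gridline: x 0.7040, y 2.8591 (then +1.0353 / +3.8637)
    (7,1) via x @ 0.7040
    (8,1) via x @ 1.7393  # hit
  → r_2 = 1.7393
beam 3: φ=180°, α=75°
  direction (0.2588, 0.9659); cell (6,1); t to first gridline: x 2.6273, y 0.2692 (then +3.8637 / +1.0353)
    (6,2) via y @ 0.2692
    (6,3) via y @ 1.3044
    (6,4) via y @ 2.3397
    (7,4) via x @ 2.6273
    (7,5) via y @ 3.3750
    (7,6) via y @ 4.4103
    (7,7) via y @ 5.4456
    (7,8) via y @ 6.4808  # hit
  → r_3 = 6.4808
beam 4: φ=270°, α=165°
  direction (-0.9659, 0.2588); cell (6,1); t to first gridline: x 0.3313, y 1.0046 (then +1.0353 / +3.8637)
    (5,1) via x @ 0.3313
    (5,2) via y @ 1.0046
    (4,2) via x @ 1.3666
    (3,2) via x @ 2.4018
    (2,2) via x @ 3.4371
    (1,2) via x @ 4.4724
    (1,3) via y @ 4.8683
    (0,3) via x @ 5.5077  # hit
  → r_4 = 5.5077

ranges = [0.7661, 1.7393, 6.4808, 5.5077]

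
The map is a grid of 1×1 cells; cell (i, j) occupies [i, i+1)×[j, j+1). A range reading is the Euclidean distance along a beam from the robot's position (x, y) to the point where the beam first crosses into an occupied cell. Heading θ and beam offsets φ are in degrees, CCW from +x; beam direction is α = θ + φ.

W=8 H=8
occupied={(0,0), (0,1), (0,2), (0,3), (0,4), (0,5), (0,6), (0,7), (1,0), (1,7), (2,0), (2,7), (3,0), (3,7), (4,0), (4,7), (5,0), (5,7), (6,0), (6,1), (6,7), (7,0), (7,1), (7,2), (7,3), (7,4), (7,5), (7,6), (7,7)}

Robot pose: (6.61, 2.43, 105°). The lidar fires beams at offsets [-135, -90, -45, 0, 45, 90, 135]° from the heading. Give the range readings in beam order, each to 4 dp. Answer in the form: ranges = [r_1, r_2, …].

ranges = [0.4503, 0.4038, 0.7800, 4.7312, 6.4779, 5.5251, 0.4965]

beam 1: φ=-135°, α=330°
  cosα=0.8660 sinα=-0.5000 | (6,2) | tMaxX 0.4503 tMaxY 0.8600 | tΔX 1.1547 tΔY 2.0000
    t=0.4503 [x] (7,2) — stop
  → r_1 = 0.4503
beam 2: φ=-90°, α=15°
  cosα=0.9659 sinα=0.2588 | (6,2) | tMaxX 0.4038 tMaxY 2.2023 | tΔX 1.0353 tΔY 3.8637
    t=0.4038 [x] (7,2) — stop
  → r_2 = 0.4038
beam 3: φ=-45°, α=60°
  cosα=0.5000 sinα=0.8660 | (6,2) | tMaxX 0.7800 tMaxY 0.6582 | tΔX 2.0000 tΔY 1.1547
    t=0.6582 [y] (6,3)
    t=0.7800 [x] (7,3) — stop
  → r_3 = 0.7800
beam 4: φ=0°, α=105°
  cosα=-0.2588 sinα=0.9659 | (6,2) | tMaxX 2.3569 tMaxY 0.5901 | tΔX 3.8637 tΔY 1.0353
    t=0.5901 [y] (6,3)
    t=1.6254 [y] (6,4)
    t=2.3569 [x] (5,4)
    t=2.6607 [y] (5,5)
    t=3.6959 [y] (5,6)
    t=4.7312 [y] (5,7) — stop
  → r_4 = 4.7312
beam 5: φ=45°, α=150°
  cosα=-0.8660 sinα=0.5000 | (6,2) | tMaxX 0.7044 tMaxY 1.1400 | tΔX 1.1547 tΔY 2.0000
    t=0.7044 [x] (5,2)
    t=1.1400 [y] (5,3)
    t=1.8591 [x] (4,3)
    t=3.0138 [x] (3,3)
    t=3.1400 [y] (3,4)
    t=4.1685 [x] (2,4)
    t=5.1400 [y] (2,5)
    t=5.3232 [x] (1,5)
    t=6.4779 [x] (0,5) — stop
  → r_5 = 6.4779
beam 6: φ=90°, α=195°
  cosα=-0.9659 sinα=-0.2588 | (6,2) | tMaxX 0.6315 tMaxY 1.6614 | tΔX 1.0353 tΔY 3.8637
    t=0.6315 [x] (5,2)
    t=1.6614 [y] (5,1)
    t=1.6668 [x] (4,1)
    t=2.7021 [x] (3,1)
    t=3.7373 [x] (2,1)
    t=4.7726 [x] (1,1)
    t=5.5251 [y] (1,0) — stop
  → r_6 = 5.5251
beam 7: φ=135°, α=240°
  cosα=-0.5000 sinα=-0.8660 | (6,2) | tMaxX 1.2200 tMaxY 0.4965 | tΔX 2.0000 tΔY 1.1547
    t=0.4965 [y] (6,1) — stop
  → r_7 = 0.4965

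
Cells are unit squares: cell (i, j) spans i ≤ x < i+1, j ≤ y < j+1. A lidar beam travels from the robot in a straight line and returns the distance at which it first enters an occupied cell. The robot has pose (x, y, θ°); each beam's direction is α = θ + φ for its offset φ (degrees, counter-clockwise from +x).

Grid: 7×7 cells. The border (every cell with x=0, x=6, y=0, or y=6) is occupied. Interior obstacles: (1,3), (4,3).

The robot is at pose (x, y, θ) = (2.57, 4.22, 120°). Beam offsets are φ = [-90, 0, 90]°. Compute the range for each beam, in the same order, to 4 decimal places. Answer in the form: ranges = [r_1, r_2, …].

beam 1: φ=-90°, α=30°
  d=(0.8660,0.5000)  start (2,4)  tX=0.4965 tY=1.5600  stride 1/|dx|=1.1547 1/|dy|=2.0000
    cross x-line → (3,4), t=0.4965
    cross y-line → (3,5), t=1.5600
    cross x-line → (4,5), t=1.6512
    cross x-line → (5,5), t=2.8059
    cross y-line → (5,6), t=3.5600 (wall)
  → r_1 = 3.5600
beam 2: φ=0°, α=120°
  d=(-0.5000,0.8660)  start (2,4)  tX=1.1400 tY=0.9007  stride 1/|dx|=2.0000 1/|dy|=1.1547
    cross y-line → (2,5), t=0.9007
    cross x-line → (1,5), t=1.1400
    cross y-line → (1,6), t=2.0554 (wall)
  → r_2 = 2.0554
beam 3: φ=90°, α=210°
  d=(-0.8660,-0.5000)  start (2,4)  tX=0.6582 tY=0.4400  stride 1/|dx|=1.1547 1/|dy|=2.0000
    cross y-line → (2,3), t=0.4400
    cross x-line → (1,3), t=0.6582 (wall)
  → r_3 = 0.6582

ranges = [3.5600, 2.0554, 0.6582]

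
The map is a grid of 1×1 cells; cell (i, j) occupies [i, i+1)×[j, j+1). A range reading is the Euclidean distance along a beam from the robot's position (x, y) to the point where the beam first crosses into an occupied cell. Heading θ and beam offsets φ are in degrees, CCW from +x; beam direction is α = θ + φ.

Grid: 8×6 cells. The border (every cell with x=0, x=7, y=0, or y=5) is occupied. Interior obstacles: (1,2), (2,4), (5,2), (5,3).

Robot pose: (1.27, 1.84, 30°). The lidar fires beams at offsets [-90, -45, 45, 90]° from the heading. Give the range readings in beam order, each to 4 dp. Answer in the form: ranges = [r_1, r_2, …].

ranges = [0.9699, 3.2455, 0.1656, 0.1848]

beam 1: φ=-90°, α=300°
  d=(0.5000,-0.8660)  start (1,1)  tX=1.4600 tY=0.9699  stride 1/|dx|=2.0000 1/|dy|=1.1547
    cross y-line → (1,0), t=0.9699 (wall)
  → r_1 = 0.9699
beam 2: φ=-45°, α=345°
  d=(0.9659,-0.2588)  start (1,1)  tX=0.7558 tY=3.2455  stride 1/|dx|=1.0353 1/|dy|=3.8637
    cross x-line → (2,1), t=0.7558
    cross x-line → (3,1), t=1.7910
    cross x-line → (4,1), t=2.8263
    cross y-line → (4,0), t=3.2455 (wall)
  → r_2 = 3.2455
beam 3: φ=45°, α=75°
  d=(0.2588,0.9659)  start (1,1)  tX=2.8205 tY=0.1656  stride 1/|dx|=3.8637 1/|dy|=1.0353
    cross y-line → (1,2), t=0.1656 (wall)
  → r_3 = 0.1656
beam 4: φ=90°, α=120°
  d=(-0.5000,0.8660)  start (1,1)  tX=0.5400 tY=0.1848  stride 1/|dx|=2.0000 1/|dy|=1.1547
    cross y-line → (1,2), t=0.1848 (wall)
  → r_4 = 0.1848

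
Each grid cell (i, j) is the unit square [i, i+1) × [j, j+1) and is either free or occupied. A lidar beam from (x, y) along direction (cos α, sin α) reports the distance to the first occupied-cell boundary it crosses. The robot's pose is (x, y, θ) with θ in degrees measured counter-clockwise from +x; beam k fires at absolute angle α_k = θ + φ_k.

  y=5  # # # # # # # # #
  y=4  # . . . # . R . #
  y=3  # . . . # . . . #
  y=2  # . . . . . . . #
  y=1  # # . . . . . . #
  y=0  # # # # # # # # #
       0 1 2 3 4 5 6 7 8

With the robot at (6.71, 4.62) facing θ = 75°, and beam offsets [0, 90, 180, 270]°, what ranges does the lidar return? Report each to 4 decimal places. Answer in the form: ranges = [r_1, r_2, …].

ranges = [0.3934, 1.4682, 3.7477, 1.3355]

beam 1: φ=0°, α=75°
  d=(0.2588,0.9659)  start (6,4)  tX=1.1205 tY=0.3934  stride 1/|dx|=3.8637 1/|dy|=1.0353
    cross y-line → (6,5), t=0.3934 (wall)
  → r_1 = 0.3934
beam 2: φ=90°, α=165°
  d=(-0.9659,0.2588)  start (6,4)  tX=0.7350 tY=1.4682  stride 1/|dx|=1.0353 1/|dy|=3.8637
    cross x-line → (5,4), t=0.7350
    cross y-line → (5,5), t=1.4682 (wall)
  → r_2 = 1.4682
beam 3: φ=180°, α=255°
  d=(-0.2588,-0.9659)  start (6,4)  tX=2.7432 tY=0.6419  stride 1/|dx|=3.8637 1/|dy|=1.0353
    cross y-line → (6,3), t=0.6419
    cross y-line → (6,2), t=1.6771
    cross y-line → (6,1), t=2.7124
    cross x-line → (5,1), t=2.7432
    cross y-line → (5,0), t=3.7477 (wall)
  → r_3 = 3.7477
beam 4: φ=270°, α=345°
  d=(0.9659,-0.2588)  start (6,4)  tX=0.3002 tY=2.3955  stride 1/|dx|=1.0353 1/|dy|=3.8637
    cross x-line → (7,4), t=0.3002
    cross x-line → (8,4), t=1.3355 (wall)
  → r_4 = 1.3355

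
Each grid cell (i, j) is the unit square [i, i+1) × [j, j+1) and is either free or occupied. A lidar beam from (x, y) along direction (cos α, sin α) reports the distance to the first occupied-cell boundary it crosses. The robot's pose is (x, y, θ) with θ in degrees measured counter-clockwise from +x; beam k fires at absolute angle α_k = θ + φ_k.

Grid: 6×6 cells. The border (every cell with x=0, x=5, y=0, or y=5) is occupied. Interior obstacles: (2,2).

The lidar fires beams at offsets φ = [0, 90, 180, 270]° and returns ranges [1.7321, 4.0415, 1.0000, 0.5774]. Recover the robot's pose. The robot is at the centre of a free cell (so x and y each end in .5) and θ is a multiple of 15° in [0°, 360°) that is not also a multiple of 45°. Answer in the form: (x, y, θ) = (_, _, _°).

(x, y, θ) = (2.5, 4.5, 210°)

Enumerate (i+0.5, j+0.5, θ) over the 15 free cells and 16 admissible headings. For each, cast all 4 beams and compare to the given ranges.
  (3.5, 2.5, 60°): beam 1 = 2.8868 ≠ 1.7321 ✗
  (4.5, 2.5, 255°): beam 1 = 1.5529 ≠ 1.7321 ✗
  (3.5, 1.5, 15°): beam 1 = 1.5529 ≠ 1.7321 ✗
  …
  (2.5, 4.5, 210°): r_1=1.7321, r_2=4.0415, r_3=1.0000, r_4=0.5774 — all match ✓
Only this pose fits every beam.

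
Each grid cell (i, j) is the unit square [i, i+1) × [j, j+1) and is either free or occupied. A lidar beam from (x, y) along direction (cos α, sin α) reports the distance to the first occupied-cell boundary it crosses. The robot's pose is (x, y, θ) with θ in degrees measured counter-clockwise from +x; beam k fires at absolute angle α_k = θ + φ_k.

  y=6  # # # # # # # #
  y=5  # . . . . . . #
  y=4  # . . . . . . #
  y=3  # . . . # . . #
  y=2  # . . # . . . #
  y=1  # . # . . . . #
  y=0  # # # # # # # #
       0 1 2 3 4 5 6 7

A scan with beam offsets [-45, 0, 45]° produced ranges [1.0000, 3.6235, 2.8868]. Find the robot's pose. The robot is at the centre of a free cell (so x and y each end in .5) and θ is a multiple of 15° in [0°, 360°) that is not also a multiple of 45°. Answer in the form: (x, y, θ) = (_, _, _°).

(x, y, θ) = (4.5, 5.5, 195°)

The pose lattice has 27·16 = 432 candidates. Test each by forward raycasting.
  (4.5, 5.5, 255°): beam 1 = 4.0415 ≠ 1.0000 ✗
  (3.5, 1.5, 15°): beam 3 = 0.5774 ≠ 2.8868 ✗
  (6.5, 2.5, 345°): beam 2 = 0.5176 ≠ 3.6235 ✗
  (6.5, 3.5, 150°): beam 1 = 2.5882 ≠ 1.0000 ✗
  …
  (4.5, 5.5, 195°): r_1=1.0000, r_2=3.6235, r_3=2.8868 — all match ✓
Unique over the lattice → pose = (4.5, 5.5, 195°).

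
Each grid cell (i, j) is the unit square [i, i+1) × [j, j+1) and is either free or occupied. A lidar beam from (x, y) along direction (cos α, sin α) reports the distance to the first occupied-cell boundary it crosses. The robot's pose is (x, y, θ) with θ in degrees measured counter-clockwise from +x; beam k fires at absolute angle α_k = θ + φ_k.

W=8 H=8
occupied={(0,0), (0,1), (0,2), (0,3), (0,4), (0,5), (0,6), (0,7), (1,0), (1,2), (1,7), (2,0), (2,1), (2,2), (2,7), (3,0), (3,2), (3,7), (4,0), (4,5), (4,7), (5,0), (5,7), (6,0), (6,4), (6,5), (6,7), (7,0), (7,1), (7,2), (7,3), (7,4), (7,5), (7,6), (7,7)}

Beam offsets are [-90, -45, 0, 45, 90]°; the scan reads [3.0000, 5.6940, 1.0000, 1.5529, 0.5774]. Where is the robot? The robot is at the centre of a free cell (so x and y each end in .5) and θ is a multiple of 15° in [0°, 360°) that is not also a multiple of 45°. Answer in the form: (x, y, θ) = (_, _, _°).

Enumerate (i+0.5, j+0.5, θ) over the 29 free cells and 16 admissible headings. For each, cast all 5 beams and compare to the given ranges.
  (2.5, 3.5, 300°): beam 1 = 1.0000 ≠ 3.0000 ✗
  (5.5, 3.5, 150°): beam 1 = 1.0000 ≠ 3.0000 ✗
  (1.5, 3.5, 210°): beam 1 = 1.0000 ≠ 3.0000 ✗
  (6.5, 2.5, 120°): beam 1 = 0.5774 ≠ 3.0000 ✗
  …
  (4.5, 1.5, 150°): r_1=3.0000, r_2=5.6940, r_3=1.0000, r_4=1.5529, r_5=0.5774 — all match ✓
Unique over the lattice → pose = (4.5, 1.5, 150°).

(x, y, θ) = (4.5, 1.5, 150°)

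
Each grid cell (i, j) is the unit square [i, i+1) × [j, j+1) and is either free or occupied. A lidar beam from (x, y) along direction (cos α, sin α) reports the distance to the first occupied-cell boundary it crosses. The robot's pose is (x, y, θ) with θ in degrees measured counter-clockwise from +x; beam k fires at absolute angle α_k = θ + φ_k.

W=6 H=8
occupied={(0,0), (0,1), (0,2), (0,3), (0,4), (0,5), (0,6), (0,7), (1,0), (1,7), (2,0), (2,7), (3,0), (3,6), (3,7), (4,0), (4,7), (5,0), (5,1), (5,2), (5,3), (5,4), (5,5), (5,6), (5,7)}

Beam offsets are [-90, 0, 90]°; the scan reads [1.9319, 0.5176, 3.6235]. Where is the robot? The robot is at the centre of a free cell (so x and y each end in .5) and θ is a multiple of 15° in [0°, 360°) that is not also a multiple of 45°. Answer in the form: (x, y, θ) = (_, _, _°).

(x, y, θ) = (1.5, 4.5, 195°)

Enumerate (i+0.5, j+0.5, θ) over the 23 free cells and 16 admissible headings. For each, cast all 3 beams and compare to the given ranges.
  (1.5, 1.5, 255°): beam 1 = 0.5176 ≠ 1.9319 ✗
  (2.5, 5.5, 300°): beam 1 = 1.7321 ≠ 1.9319 ✗
  (3.5, 3.5, 60°): beam 1 = 1.7321 ≠ 1.9319 ✗
  (1.5, 4.5, 105°): beam 1 = 3.6235 ≠ 1.9319 ✗
  …
  (1.5, 4.5, 195°): r_1=1.9319, r_2=0.5176, r_3=3.6235 — all match ✓
No second candidate reproduces the full scan.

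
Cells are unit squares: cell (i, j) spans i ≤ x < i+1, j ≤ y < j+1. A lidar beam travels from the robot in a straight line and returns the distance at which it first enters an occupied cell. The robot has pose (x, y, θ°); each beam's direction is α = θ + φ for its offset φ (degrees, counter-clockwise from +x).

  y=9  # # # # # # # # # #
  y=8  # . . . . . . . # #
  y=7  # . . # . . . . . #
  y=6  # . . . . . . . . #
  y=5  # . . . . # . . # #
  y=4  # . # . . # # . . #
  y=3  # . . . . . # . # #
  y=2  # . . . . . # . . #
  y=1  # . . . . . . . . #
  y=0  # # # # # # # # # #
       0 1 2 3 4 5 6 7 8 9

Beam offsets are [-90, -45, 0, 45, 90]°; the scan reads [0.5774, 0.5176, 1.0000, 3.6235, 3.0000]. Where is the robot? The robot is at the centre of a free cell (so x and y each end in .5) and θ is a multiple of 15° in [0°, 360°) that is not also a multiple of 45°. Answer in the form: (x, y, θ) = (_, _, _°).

(x, y, θ) = (7.5, 8.5, 150°)

Enumerate (i+0.5, j+0.5, θ) over the 54 free cells and 16 admissible headings. For each, cast all 5 beams and compare to the given ranges.
  (3.5, 3.5, 330°): beam 1 = 2.8868 ≠ 0.5774 ✗
  (8.5, 6.5, 255°): beam 1 = 4.6587 ≠ 0.5774 ✗
  (2.5, 7.5, 60°): beam 3 = 1.7321 ≠ 1.0000 ✗
  (4.5, 7.5, 240°): beam 3 = 3.0000 ≠ 1.0000 ✗
  (4.5, 3.5, 285°): beam 1 = 3.6235 ≠ 0.5774 ✗
  …
  (7.5, 8.5, 150°): r_1=0.5774, r_2=0.5176, r_3=1.0000, r_4=3.6235, r_5=3.0000 — all match ✓
Only this pose fits every beam.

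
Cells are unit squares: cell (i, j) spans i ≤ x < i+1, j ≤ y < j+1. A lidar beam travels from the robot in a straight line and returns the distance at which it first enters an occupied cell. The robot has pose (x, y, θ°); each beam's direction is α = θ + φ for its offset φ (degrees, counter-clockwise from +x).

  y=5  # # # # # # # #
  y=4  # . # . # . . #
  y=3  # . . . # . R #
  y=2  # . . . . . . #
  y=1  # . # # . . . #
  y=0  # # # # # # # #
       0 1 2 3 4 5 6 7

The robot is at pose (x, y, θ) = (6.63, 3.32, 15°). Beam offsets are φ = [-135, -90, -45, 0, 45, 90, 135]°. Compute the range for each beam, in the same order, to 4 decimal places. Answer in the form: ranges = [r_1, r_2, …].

beam 1: φ=-135°, α=240°
  direction (-0.5000, -0.8660); cell (6,3); t to first gridline: x 1.2600, y 0.3695 (then +2.0000 / +1.1547)
    (6,2) via y @ 0.3695
    (5,2) via x @ 1.2600
    (5,1) via y @ 1.5242
    (5,0) via y @ 2.6789  # hit
  → r_1 = 2.6789
beam 2: φ=-90°, α=285°
  direction (0.2588, -0.9659); cell (6,3); t to first gridline: x 1.4296, y 0.3313 (then +3.8637 / +1.0353)
    (6,2) via y @ 0.3313
    (6,1) via y @ 1.3666
    (7,1) via x @ 1.4296  # hit
  → r_2 = 1.4296
beam 3: φ=-45°, α=330°
  direction (0.8660, -0.5000); cell (6,3); t to first gridline: x 0.4272, y 0.6400 (then +1.1547 / +2.0000)
    (7,3) via x @ 0.4272  # hit
  → r_3 = 0.4272
beam 4: φ=0°, α=15°
  direction (0.9659, 0.2588); cell (6,3); t to first gridline: x 0.3831, y 2.6273 (then +1.0353 / +3.8637)
    (7,3) via x @ 0.3831  # hit
  → r_4 = 0.3831
beam 5: φ=45°, α=60°
  direction (0.5000, 0.8660); cell (6,3); t to first gridline: x 0.7400, y 0.7852 (then +2.0000 / +1.1547)
    (7,3) via x @ 0.7400  # hit
  → r_5 = 0.7400
beam 6: φ=90°, α=105°
  direction (-0.2588, 0.9659); cell (6,3); t to first gridline: x 2.4341, y 0.7040 (then +3.8637 / +1.0353)
    (6,4) via y @ 0.7040
    (6,5) via y @ 1.7393  # hit
  → r_6 = 1.7393
beam 7: φ=135°, α=150°
  direction (-0.8660, 0.5000); cell (6,3); t to first gridline: x 0.7275, y 1.3600 (then +1.1547 / +2.0000)
    (5,3) via x @ 0.7275
    (5,4) via y @ 1.3600
    (4,4) via x @ 1.8822  # hit
  → r_7 = 1.8822

ranges = [2.6789, 1.4296, 0.4272, 0.3831, 0.7400, 1.7393, 1.8822]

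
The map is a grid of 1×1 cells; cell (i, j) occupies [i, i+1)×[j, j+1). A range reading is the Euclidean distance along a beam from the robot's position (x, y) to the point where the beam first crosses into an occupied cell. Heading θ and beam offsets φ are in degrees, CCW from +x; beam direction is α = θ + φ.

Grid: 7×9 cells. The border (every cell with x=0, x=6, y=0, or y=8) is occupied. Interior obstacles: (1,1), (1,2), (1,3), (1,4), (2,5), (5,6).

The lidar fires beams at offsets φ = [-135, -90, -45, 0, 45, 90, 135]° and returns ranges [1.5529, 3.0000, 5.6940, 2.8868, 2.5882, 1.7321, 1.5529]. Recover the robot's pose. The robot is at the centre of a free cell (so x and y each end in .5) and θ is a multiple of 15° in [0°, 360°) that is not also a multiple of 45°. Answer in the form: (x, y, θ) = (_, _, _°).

The pose lattice has 29·16 = 464 candidates. Test each by forward raycasting.
  (4.5, 6.5, 300°): beam 1 = 3.6235 ≠ 1.5529 ✗
  (2.5, 7.5, 240°): beam 1 = 0.5176 ≠ 1.5529 ✗
  (3.5, 4.5, 240°): beam 1 = 3.6235 ≠ 1.5529 ✗
  (4.5, 3.5, 150°): beam 2 = 2.8868 ≠ 3.0000 ✗
  …
  (4.5, 2.5, 150°): r_1=1.5529, r_2=3.0000, r_3=5.6940, r_4=2.8868, r_5=2.5882, r_6=1.7321, r_7=1.5529 — all match ✓
Unique over the lattice → pose = (4.5, 2.5, 150°).

(x, y, θ) = (4.5, 2.5, 150°)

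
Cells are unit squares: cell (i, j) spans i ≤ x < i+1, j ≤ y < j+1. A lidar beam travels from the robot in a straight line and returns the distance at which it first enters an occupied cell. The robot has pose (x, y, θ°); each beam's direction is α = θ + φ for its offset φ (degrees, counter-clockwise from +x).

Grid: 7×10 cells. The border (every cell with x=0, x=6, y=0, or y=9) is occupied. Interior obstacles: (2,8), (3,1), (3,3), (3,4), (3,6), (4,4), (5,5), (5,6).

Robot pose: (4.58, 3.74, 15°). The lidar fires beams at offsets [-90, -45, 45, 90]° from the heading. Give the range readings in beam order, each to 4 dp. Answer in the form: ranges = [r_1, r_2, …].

ranges = [2.8367, 1.6397, 0.3002, 0.2692]

beam 1: φ=-90°, α=285°
  direction (0.2588, -0.9659); cell (4,3); t to first gridline: x 1.6228, y 0.7661 (then +3.8637 / +1.0353)
    (4,2) via y @ 0.7661
    (5,2) via x @ 1.6228
    (5,1) via y @ 1.8014
    (5,0) via y @ 2.8367  # hit
  → r_1 = 2.8367
beam 2: φ=-45°, α=330°
  direction (0.8660, -0.5000); cell (4,3); t to first gridline: x 0.4850, y 1.4800 (then +1.1547 / +2.0000)
    (5,3) via x @ 0.4850
    (5,2) via y @ 1.4800
    (6,2) via x @ 1.6397  # hit
  → r_2 = 1.6397
beam 3: φ=45°, α=60°
  direction (0.5000, 0.8660); cell (4,3); t to first gridline: x 0.8400, y 0.3002 (then +2.0000 / +1.1547)
    (4,4) via y @ 0.3002  # hit
  → r_3 = 0.3002
beam 4: φ=90°, α=105°
  direction (-0.2588, 0.9659); cell (4,3); t to first gridline: x 2.2409, y 0.2692 (then +3.8637 / +1.0353)
    (4,4) via y @ 0.2692  # hit
  → r_4 = 0.2692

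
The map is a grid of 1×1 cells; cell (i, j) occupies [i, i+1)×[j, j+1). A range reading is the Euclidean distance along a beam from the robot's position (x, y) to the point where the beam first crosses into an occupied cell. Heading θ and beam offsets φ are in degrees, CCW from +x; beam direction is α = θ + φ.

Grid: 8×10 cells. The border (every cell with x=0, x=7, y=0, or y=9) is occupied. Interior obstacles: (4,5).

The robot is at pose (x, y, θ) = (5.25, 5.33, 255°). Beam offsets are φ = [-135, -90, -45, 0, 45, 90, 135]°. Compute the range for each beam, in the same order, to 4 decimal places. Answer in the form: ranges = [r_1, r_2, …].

beam 1: φ=-135°, α=120°
  dir = (cos 120°, sin 120°) = (-0.5000, 0.8660); from cell (5,5)
  next x-line at t=0.5000, next y-line at t=0.7736; Δt_x=2.0000, Δt_y=1.1547
    x: enter (4,5) at t=0.5000 ← occupied
  → r_1 = 0.5000
beam 2: φ=-90°, α=165°
  dir = (cos 165°, sin 165°) = (-0.9659, 0.2588); from cell (5,5)
  next x-line at t=0.2588, next y-line at t=2.5887; Δt_x=1.0353, Δt_y=3.8637
    x: enter (4,5) at t=0.2588 ← occupied
  → r_2 = 0.2588
beam 3: φ=-45°, α=210°
  dir = (cos 210°, sin 210°) = (-0.8660, -0.5000); from cell (5,5)
  next x-line at t=0.2887, next y-line at t=0.6600; Δt_x=1.1547, Δt_y=2.0000
    x: enter (4,5) at t=0.2887 ← occupied
  → r_3 = 0.2887
beam 4: φ=0°, α=255°
  dir = (cos 255°, sin 255°) = (-0.2588, -0.9659); from cell (5,5)
  next x-line at t=0.9659, next y-line at t=0.3416; Δt_x=3.8637, Δt_y=1.0353
    y: enter (5,4) at t=0.3416
    x: enter (4,4) at t=0.9659
    y: enter (4,3) at t=1.3769
    y: enter (4,2) at t=2.4122
    y: enter (4,1) at t=3.4475
    y: enter (4,0) at t=4.4827 ← occupied
  → r_4 = 4.4827
beam 5: φ=45°, α=300°
  dir = (cos 300°, sin 300°) = (0.5000, -0.8660); from cell (5,5)
  next x-line at t=1.5000, next y-line at t=0.3811; Δt_x=2.0000, Δt_y=1.1547
    y: enter (5,4) at t=0.3811
    x: enter (6,4) at t=1.5000
    y: enter (6,3) at t=1.5358
    y: enter (6,2) at t=2.6905
    x: enter (7,2) at t=3.5000 ← occupied
  → r_5 = 3.5000
beam 6: φ=90°, α=345°
  dir = (cos 345°, sin 345°) = (0.9659, -0.2588); from cell (5,5)
  next x-line at t=0.7765, next y-line at t=1.2750; Δt_x=1.0353, Δt_y=3.8637
    x: enter (6,5) at t=0.7765
    y: enter (6,4) at t=1.2750
    x: enter (7,4) at t=1.8117 ← occupied
  → r_6 = 1.8117
beam 7: φ=135°, α=30°
  dir = (cos 30°, sin 30°) = (0.8660, 0.5000); from cell (5,5)
  next x-line at t=0.8660, next y-line at t=1.3400; Δt_x=1.1547, Δt_y=2.0000
    x: enter (6,5) at t=0.8660
    y: enter (6,6) at t=1.3400
    x: enter (7,6) at t=2.0207 ← occupied
  → r_7 = 2.0207

ranges = [0.5000, 0.2588, 0.2887, 4.4827, 3.5000, 1.8117, 2.0207]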